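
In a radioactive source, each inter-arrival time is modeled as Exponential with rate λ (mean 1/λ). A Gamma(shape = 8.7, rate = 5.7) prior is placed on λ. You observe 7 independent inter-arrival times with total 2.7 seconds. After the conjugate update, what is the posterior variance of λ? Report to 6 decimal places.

With a Gamma(shape α, rate β) prior on the exponential rate λ, the posterior after n observations with total T = Σxᵢ is Gamma(α+n, β+T).
Posterior: Gamma(8.7+7, 5.7+2.7) = Gamma(15.7, 8.4).
Var = α/β² = 0.222506.

0.222506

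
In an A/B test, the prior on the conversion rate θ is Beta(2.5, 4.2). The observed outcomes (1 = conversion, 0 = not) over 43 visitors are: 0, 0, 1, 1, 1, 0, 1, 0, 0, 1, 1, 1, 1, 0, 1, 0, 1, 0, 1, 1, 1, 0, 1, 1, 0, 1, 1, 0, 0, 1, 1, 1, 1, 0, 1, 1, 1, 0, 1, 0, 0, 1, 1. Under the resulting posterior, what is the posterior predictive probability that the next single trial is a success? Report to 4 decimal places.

0.5936

The Beta prior is conjugate to a Binomial/Bernoulli likelihood; the update adds successes to α and failures to β.
Posterior: Beta(α+k, β+n−k) = Beta(2.5+27, 4.2+16) = Beta(29.5, 20.2).
For a single future Bernoulli trial, P(success | data) = α/(α+β) = 0.5936.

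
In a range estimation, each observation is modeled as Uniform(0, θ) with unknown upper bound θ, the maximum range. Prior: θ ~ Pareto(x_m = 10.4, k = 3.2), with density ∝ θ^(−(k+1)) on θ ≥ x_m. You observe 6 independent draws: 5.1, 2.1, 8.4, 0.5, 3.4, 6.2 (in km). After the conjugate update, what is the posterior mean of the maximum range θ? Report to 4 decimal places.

11.6683

A Pareto(scale x_m, shape k) prior on the upper bound θ of Uniform(0, θ) is conjugate: posterior is Pareto(max(x_m, max xᵢ), k + n).
Sample maximum = 8.4; prior scale x_m = 10.4 → posterior scale = max = 10.4.
Posterior shape = 3.2 + 6 = 9.2.
E[θ|data] = k·x_m/(k−1) = 9.2·10.4/8.2 = 11.6683.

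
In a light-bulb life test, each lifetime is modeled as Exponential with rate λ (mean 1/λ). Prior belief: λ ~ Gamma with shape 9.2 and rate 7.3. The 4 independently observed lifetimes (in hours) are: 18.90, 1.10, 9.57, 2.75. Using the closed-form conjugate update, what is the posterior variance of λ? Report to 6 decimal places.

0.008409

With a Gamma(shape α, rate β) prior on the exponential rate λ, the posterior after n observations with total T = Σxᵢ is Gamma(α+n, β+T).
Sum of observations T = 32.32 hours; n = 4.
Posterior: Gamma(9.2+4, 7.3+32.32) = Gamma(13.2, 39.62).
Var = α/β² = 0.008409.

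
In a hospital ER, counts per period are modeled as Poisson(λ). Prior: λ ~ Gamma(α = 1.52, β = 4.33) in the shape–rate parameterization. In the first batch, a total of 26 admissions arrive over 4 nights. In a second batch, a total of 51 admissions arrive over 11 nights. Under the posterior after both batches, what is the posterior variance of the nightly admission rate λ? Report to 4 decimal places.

0.2101

With a Gamma(shape α, rate β) prior, the Poisson likelihood is conjugate: the posterior is Gamma(α + ΣXᵢ, β + n).
After batch 1: Gamma(α+S, β+n) = Gamma(1.52+26, 4.33+4) = Gamma(27.52, 8.33).
After batch 2: Gamma(α+S, β+n) = Gamma(27.52+51, 8.33+11) = Gamma(78.52, 19.33).
Var = α/β² = 78.52/19.33² = 0.2101.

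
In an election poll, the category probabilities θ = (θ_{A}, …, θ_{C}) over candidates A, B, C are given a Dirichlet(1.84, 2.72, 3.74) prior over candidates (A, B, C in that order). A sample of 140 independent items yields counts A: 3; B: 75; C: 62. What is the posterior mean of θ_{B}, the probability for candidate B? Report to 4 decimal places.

0.5241

The Dirichlet prior is conjugate to the Multinomial likelihood: each posterior αⱼ = prior αⱼ + observed count nⱼ.
Posterior concentration: (4.84, 77.72, 65.74), total = 148.30.
E[θ_{B}|data] = α_{B}/Σα = 77.72/148.30 = 0.5241.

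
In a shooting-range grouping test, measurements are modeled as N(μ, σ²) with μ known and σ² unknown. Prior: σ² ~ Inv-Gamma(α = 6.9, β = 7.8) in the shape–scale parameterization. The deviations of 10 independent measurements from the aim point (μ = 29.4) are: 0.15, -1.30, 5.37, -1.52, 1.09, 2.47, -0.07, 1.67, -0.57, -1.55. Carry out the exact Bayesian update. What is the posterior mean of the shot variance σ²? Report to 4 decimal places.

With known mean μ and an Inverse-Gamma(α, β) prior on σ², the Normal likelihood is conjugate: posterior is Inv-Gamma(α + n/2, β + Σ(xᵢ−μ)²/2).
Σ(xᵢ−μ)² = (0.15)² + (-1.30)² + (5.37)² + (-1.52)² + (1.09)² + (2.47)² + (-0.07)² + (1.67)² + (-0.57)² + (-1.55)² = 45.6700.
Posterior: Inv-Gamma(6.9 + 10/2, 7.8 + 45.6700/2) = Inv-Gamma(11.90, 30.63500).
E[σ²|data] = β/(α−1) = 30.63500/10.90 = 2.8106.

2.8106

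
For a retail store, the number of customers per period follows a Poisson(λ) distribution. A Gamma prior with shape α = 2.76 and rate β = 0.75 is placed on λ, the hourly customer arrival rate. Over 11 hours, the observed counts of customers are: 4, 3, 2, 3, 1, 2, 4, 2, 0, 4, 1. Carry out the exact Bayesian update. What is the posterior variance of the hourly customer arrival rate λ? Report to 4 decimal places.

0.2083

With a Gamma(shape α, rate β) prior, the Poisson likelihood is conjugate: the posterior is Gamma(α + ΣXᵢ, β + n).
Sum of counts S = 26 over n = 11 hours.
Posterior: Gamma(α+S, β+n) = Gamma(2.76+26, 0.75+11) = Gamma(28.76, 11.75).
Var = α/β² = 28.76/11.75² = 0.2083.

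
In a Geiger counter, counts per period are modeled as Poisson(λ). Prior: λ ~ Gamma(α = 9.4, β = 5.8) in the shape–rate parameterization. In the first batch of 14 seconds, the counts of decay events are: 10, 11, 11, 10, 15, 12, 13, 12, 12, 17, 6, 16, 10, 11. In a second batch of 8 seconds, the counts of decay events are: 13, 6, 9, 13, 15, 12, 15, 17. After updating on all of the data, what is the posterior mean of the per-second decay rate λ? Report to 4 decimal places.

With a Gamma(shape α, rate β) prior, the Poisson likelihood is conjugate: the posterior is Gamma(α + ΣXᵢ, β + n).
Batch 1: sum of counts S = 166 over n = 14 seconds.
After batch 1: Gamma(α+S, β+n) = Gamma(9.4+166, 5.8+14) = Gamma(175.4, 19.8).
Batch 2: sum of counts S = 100 over n = 8 seconds.
After batch 2: Gamma(α+S, β+n) = Gamma(175.4+100, 19.8+8) = Gamma(275.4, 27.8).
Posterior mean = α/β = 275.4/27.8 = 9.9065.

9.9065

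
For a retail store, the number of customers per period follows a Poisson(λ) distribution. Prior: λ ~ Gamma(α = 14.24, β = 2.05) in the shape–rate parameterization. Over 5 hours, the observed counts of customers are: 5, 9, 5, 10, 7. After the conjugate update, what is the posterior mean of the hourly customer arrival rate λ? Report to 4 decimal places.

With a Gamma(shape α, rate β) prior, the Poisson likelihood is conjugate: the posterior is Gamma(α + ΣXᵢ, β + n).
Sum of counts S = 36 over n = 5 hours.
Posterior: Gamma(α+S, β+n) = Gamma(14.24+36, 2.05+5) = Gamma(50.24, 7.05).
Posterior mean = α/β = 50.24/7.05 = 7.1262.

7.1262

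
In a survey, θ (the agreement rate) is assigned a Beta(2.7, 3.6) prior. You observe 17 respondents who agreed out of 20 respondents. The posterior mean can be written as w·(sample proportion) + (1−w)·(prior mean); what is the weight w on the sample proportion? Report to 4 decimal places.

0.7605

The Beta prior is conjugate to a Binomial/Bernoulli likelihood; the update adds successes to α and failures to β.
Posterior mean = (α₀+k)/(α₀+β₀+n) = [n/(α₀+β₀+n)]·(k/n) + [(α₀+β₀)/(α₀+β₀+n)]·α₀/(α₀+β₀), so only n and the prior enter the weight.
The weight on the data is w = n/(α₀+β₀+n) = 20/(2.7+3.6+20) = 20/26.3 = 0.7605.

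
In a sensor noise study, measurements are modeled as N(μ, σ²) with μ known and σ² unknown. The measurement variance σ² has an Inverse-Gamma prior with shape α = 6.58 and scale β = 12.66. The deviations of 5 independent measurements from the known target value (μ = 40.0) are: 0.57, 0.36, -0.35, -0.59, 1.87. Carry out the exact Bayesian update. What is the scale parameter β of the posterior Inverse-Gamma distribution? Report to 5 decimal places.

14.87100

With known mean μ and an Inverse-Gamma(α, β) prior on σ², the Normal likelihood is conjugate: posterior is Inv-Gamma(α + n/2, β + Σ(xᵢ−μ)²/2).
Σ(xᵢ−μ)² = (0.57)² + (0.36)² + (-0.35)² + (-0.59)² + (1.87)² = 4.4220.
Posterior: Inv-Gamma(6.58 + 5/2, 12.66 + 4.4220/2) = Inv-Gamma(9.08, 14.87100).
Posterior β = 14.87100.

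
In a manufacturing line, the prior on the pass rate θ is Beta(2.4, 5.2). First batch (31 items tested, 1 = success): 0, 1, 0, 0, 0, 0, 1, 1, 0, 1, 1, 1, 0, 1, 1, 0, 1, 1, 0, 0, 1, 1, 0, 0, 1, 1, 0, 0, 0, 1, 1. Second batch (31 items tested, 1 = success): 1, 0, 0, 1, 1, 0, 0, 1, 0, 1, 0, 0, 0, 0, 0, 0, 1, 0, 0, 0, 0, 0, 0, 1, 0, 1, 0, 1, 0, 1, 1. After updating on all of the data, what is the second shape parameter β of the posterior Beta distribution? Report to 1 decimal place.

The Beta prior is conjugate to a Binomial/Bernoulli likelihood; the update adds successes to α and failures to β.
After batch 1: Beta(2.4+16, 5.2+15) = Beta(18.4, 20.2).
After batch 2: Beta(18.4+11, 20.2+20) = Beta(29.4, 40.2).
Posterior β = 40.2.

40.2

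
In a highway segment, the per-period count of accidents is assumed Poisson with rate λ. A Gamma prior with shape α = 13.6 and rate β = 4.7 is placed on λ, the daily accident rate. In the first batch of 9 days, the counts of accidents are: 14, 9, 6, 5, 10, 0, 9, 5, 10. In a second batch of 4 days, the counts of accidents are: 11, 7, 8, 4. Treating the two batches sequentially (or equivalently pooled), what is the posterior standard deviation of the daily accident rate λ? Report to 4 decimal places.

0.5968

With a Gamma(shape α, rate β) prior, the Poisson likelihood is conjugate: the posterior is Gamma(α + ΣXᵢ, β + n).
Batch 1: sum of counts S = 68 over n = 9 days.
After batch 1: Gamma(α+S, β+n) = Gamma(13.6+68, 4.7+9) = Gamma(81.6, 13.7).
Batch 2: sum of counts S = 30 over n = 4 days.
After batch 2: Gamma(α+S, β+n) = Gamma(81.6+30, 13.7+4) = Gamma(111.6, 17.7).
SD = √α/β = √111.6/17.7 = 0.5968.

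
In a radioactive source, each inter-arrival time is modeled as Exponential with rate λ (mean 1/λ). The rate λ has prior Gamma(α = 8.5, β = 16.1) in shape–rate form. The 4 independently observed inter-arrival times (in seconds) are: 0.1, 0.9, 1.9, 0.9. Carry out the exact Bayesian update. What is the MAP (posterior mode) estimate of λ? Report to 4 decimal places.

0.5779

With a Gamma(shape α, rate β) prior on the exponential rate λ, the posterior after n observations with total T = Σxᵢ is Gamma(α+n, β+T).
Sum of observations T = 3.8 seconds; n = 4.
Posterior: Gamma(8.5+4, 16.1+3.8) = Gamma(12.5, 19.9).
Mode = (α−1)/β = 0.5779.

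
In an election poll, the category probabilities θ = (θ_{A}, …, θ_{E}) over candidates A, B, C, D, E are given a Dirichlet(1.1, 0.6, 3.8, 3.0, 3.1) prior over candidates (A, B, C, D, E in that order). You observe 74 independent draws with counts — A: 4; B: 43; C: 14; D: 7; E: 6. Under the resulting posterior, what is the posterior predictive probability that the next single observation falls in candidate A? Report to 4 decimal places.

The Dirichlet prior is conjugate to the Multinomial likelihood: each posterior αⱼ = prior αⱼ + observed count nⱼ.
Posterior concentration: (5.1, 43.6, 17.8, 10.0, 9.1), total = 85.6.
P(next = A | data) = α_{A}/Σα = 0.0596.

0.0596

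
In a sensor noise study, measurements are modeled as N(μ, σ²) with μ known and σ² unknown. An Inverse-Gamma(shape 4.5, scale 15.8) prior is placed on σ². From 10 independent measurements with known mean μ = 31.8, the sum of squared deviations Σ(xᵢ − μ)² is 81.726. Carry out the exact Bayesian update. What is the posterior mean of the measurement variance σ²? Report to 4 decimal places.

With known mean μ and an Inverse-Gamma(α, β) prior on σ², the Normal likelihood is conjugate: posterior is Inv-Gamma(α + n/2, β + Σ(xᵢ−μ)²/2).
Posterior: Inv-Gamma(4.5 + 10/2, 15.8 + 81.726/2) = Inv-Gamma(9.50, 56.6630).
E[σ²|data] = β/(α−1) = 56.6630/8.50 = 6.6662.

6.6662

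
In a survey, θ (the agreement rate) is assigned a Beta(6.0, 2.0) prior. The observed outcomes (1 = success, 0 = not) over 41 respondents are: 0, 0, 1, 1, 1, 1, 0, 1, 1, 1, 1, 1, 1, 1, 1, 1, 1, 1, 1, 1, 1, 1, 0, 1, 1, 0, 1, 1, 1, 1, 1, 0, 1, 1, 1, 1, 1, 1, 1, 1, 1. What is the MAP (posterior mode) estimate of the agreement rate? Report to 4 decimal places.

0.8511

The Beta prior is conjugate to a Binomial/Bernoulli likelihood; the update adds successes to α and failures to β.
Posterior: Beta(α+k, β+n−k) = Beta(6.0+35, 2.0+6) = Beta(41.0, 8.0).
Mode of Beta(a,b) for a,b>1 is (a−1)/(a+b−2) = 40.0/47.0 = 0.8511.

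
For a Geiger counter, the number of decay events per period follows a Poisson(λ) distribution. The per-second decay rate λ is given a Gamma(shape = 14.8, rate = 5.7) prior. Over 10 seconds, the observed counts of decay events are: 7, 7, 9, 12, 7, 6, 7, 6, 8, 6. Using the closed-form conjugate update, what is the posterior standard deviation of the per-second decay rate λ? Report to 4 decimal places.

0.6036

With a Gamma(shape α, rate β) prior, the Poisson likelihood is conjugate: the posterior is Gamma(α + ΣXᵢ, β + n).
Sum of counts S = 75 over n = 10 seconds.
Posterior: Gamma(α+S, β+n) = Gamma(14.8+75, 5.7+10) = Gamma(89.8, 15.7).
SD = √α/β = √89.8/15.7 = 0.6036.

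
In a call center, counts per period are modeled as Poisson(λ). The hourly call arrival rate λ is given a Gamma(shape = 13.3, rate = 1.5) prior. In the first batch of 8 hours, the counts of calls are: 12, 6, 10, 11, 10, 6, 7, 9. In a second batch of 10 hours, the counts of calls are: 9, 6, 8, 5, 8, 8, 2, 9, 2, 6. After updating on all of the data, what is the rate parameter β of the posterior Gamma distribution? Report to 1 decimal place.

With a Gamma(shape α, rate β) prior, the Poisson likelihood is conjugate: the posterior is Gamma(α + ΣXᵢ, β + n).
Batch 1: sum of counts S = 71 over n = 8 hours.
After batch 1: Gamma(α+S, β+n) = Gamma(13.3+71, 1.5+8) = Gamma(84.3, 9.5).
Batch 2: sum of counts S = 63 over n = 10 hours.
After batch 2: Gamma(α+S, β+n) = Gamma(84.3+63, 9.5+10) = Gamma(147.3, 19.5).
Posterior β = 19.5.

19.5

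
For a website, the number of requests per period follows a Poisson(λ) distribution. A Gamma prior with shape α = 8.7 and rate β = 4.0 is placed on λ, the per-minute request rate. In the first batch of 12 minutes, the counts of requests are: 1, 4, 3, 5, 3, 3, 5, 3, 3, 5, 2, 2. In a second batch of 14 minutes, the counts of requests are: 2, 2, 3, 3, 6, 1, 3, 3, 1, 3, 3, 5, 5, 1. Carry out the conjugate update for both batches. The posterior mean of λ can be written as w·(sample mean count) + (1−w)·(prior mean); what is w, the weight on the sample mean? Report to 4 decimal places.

0.8667

With a Gamma(shape α, rate β) prior, the Poisson likelihood is conjugate: the posterior is Gamma(α + ΣXᵢ, β + n).
Total number of minutes: n = 12 + 14 = 26.
Posterior mean = (α₀+S)/(β₀+n) = [n/(β₀+n)]·(S/n) + [β₀/(β₀+n)]·(α₀/β₀), so only n and β₀ enter the weight.
Weight on data w = n/(β₀+n) = 26/(4.0+26) = 26/30.0 = 0.8667.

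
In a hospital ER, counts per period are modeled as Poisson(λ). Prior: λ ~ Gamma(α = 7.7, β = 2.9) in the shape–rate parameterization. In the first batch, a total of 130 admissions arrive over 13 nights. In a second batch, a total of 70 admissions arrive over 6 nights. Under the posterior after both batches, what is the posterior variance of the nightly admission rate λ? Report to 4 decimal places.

0.4331

With a Gamma(shape α, rate β) prior, the Poisson likelihood is conjugate: the posterior is Gamma(α + ΣXᵢ, β + n).
After batch 1: Gamma(α+S, β+n) = Gamma(7.7+130, 2.9+13) = Gamma(137.7, 15.9).
After batch 2: Gamma(α+S, β+n) = Gamma(137.7+70, 15.9+6) = Gamma(207.7, 21.9).
Var = α/β² = 207.7/21.9² = 0.4331.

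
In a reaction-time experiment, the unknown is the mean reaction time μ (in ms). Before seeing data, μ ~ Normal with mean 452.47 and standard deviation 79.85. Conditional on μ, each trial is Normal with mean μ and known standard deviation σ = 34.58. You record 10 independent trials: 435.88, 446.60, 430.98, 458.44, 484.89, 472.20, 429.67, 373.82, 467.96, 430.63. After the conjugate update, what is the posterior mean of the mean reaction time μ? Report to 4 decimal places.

For Normal data with known variance σ², a Normal(μ₀, σ₀²) prior on μ is conjugate. Posterior precision = 1/σ₀² + n/σ²; posterior mean is the precision-weighted average of μ₀ and x̄.
Σxᵢ = 435.88 + 446.60 + 430.98 + 458.44 + 484.89 + 472.20 + 429.67 + 373.82 + 467.96 + 430.63 = 4431.07, so n·x̄ = 4431.07.
σ₀² = 79.85² = 6376.0225, σ² = 34.58² = 1195.7764; σ² + n·σ₀² = 1195.7764 + 10·6376.0225 = 64956.0014.
Posterior mean = (μ₀/σ₀² + n·x̄/σ²)/(1/σ₀² + n/σ²) = (σ²·μ₀ + σ₀²·n·x̄)/(σ² + n·σ₀²) = (1195.7764·452.47 + 6376.0225·4431.07)/64956.0014 = 28793654.966783/64956.0014 = 443.2794.

443.2794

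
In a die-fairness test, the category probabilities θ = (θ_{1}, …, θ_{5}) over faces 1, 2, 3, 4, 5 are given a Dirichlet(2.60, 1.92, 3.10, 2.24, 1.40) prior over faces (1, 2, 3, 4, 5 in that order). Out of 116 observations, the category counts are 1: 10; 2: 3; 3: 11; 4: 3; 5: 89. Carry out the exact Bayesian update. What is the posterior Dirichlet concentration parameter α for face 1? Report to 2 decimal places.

The Dirichlet prior is conjugate to the Multinomial likelihood: each posterior αⱼ = prior αⱼ + observed count nⱼ.
Posterior concentration: (12.60, 4.92, 14.10, 5.24, 90.40), total = 127.26.
α_{1} = 2.60 + 10 = 12.60.

12.60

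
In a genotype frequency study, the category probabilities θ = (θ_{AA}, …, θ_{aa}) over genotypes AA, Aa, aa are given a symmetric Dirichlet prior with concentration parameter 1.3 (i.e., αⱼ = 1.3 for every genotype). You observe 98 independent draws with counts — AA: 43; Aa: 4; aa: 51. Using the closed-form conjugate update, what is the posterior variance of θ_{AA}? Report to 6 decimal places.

The Dirichlet prior is conjugate to the Multinomial likelihood: each posterior αⱼ = prior αⱼ + observed count nⱼ.
Posterior concentration: (44.3, 5.3, 52.3), total = 101.9.
Var[θ_j] = α_j(Σα−α_j)/((Σα)²(Σα+1)) = 44.3·57.6/(101.9²·102.9) = 0.002388.

0.002388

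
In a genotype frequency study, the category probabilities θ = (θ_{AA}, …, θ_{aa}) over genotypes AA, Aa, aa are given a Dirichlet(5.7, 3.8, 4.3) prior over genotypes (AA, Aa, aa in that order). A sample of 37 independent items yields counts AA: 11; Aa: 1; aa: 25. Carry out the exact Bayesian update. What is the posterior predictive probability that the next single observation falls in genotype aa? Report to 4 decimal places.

0.5768

The Dirichlet prior is conjugate to the Multinomial likelihood: each posterior αⱼ = prior αⱼ + observed count nⱼ.
Posterior concentration: (16.7, 4.8, 29.3), total = 50.8.
P(next = aa | data) = α_{aa}/Σα = 0.5768.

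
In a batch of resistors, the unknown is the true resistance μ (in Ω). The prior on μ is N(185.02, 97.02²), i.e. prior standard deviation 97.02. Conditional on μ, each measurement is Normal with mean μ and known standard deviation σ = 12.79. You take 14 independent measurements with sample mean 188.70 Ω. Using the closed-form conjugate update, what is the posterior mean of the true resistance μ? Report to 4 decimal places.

For Normal data with known variance σ², a Normal(μ₀, σ₀²) prior on μ is conjugate. Posterior precision = 1/σ₀² + n/σ²; posterior mean is the precision-weighted average of μ₀ and x̄.
n·x̄ = 14·188.70 = 2641.8.
σ₀² = 97.02² = 9412.8804, σ² = 12.79² = 163.5841; σ² + n·σ₀² = 163.5841 + 14·9412.8804 = 131943.9097.
Posterior mean = (μ₀/σ₀² + n·x̄/σ²)/(1/σ₀² + n/σ²) = (σ²·μ₀ + σ₀²·n·x̄)/(σ² + n·σ₀²) = (163.5841·185.02 + 9412.8804·2641.8)/131943.9097 = 24897213.770902/131943.9097 = 188.6954.

188.6954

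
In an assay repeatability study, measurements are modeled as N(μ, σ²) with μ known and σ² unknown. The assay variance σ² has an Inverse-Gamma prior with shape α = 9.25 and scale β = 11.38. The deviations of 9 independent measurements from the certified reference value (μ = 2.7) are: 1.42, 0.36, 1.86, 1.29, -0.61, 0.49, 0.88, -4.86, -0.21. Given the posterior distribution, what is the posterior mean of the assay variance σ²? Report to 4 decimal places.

2.1600

With known mean μ and an Inverse-Gamma(α, β) prior on σ², the Normal likelihood is conjugate: posterior is Inv-Gamma(α + n/2, β + Σ(xᵢ−μ)²/2).
Σ(xᵢ−μ)² = (1.42)² + (0.36)² + (1.86)² + (1.29)² + (-0.61)² + (0.49)² + (0.88)² + (-4.86)² + (-0.21)² = 32.3200.
Posterior: Inv-Gamma(9.25 + 9/2, 11.38 + 32.3200/2) = Inv-Gamma(13.75, 27.54000).
E[σ²|data] = β/(α−1) = 27.54000/12.75 = 2.1600.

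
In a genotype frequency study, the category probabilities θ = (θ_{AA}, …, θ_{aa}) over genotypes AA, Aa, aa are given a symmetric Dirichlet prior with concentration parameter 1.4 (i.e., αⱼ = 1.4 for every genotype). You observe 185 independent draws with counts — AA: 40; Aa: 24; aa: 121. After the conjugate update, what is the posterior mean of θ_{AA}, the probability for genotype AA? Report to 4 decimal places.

The Dirichlet prior is conjugate to the Multinomial likelihood: each posterior αⱼ = prior αⱼ + observed count nⱼ.
Posterior concentration: (41.4, 25.4, 122.4), total = 189.2.
E[θ_{AA}|data] = α_{AA}/Σα = 41.4/189.2 = 0.2188.

0.2188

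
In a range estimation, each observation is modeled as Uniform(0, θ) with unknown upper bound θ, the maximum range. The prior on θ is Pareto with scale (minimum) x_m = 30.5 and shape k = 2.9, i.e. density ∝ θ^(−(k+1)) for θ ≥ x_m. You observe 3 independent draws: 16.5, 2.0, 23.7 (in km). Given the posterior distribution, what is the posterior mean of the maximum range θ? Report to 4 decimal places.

36.7245

A Pareto(scale x_m, shape k) prior on the upper bound θ of Uniform(0, θ) is conjugate: posterior is Pareto(max(x_m, max xᵢ), k + n).
Sample maximum = 23.7; prior scale x_m = 30.5 → posterior scale = max = 30.5.
Posterior shape = 2.9 + 3 = 5.9.
E[θ|data] = k·x_m/(k−1) = 5.9·30.5/4.9 = 36.7245.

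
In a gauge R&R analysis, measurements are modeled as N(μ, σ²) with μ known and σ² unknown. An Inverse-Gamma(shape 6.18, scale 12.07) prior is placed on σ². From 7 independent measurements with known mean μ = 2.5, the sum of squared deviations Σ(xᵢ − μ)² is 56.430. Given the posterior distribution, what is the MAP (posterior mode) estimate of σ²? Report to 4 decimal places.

With known mean μ and an Inverse-Gamma(α, β) prior on σ², the Normal likelihood is conjugate: posterior is Inv-Gamma(α + n/2, β + Σ(xᵢ−μ)²/2).
Posterior: Inv-Gamma(6.18 + 7/2, 12.07 + 56.430/2) = Inv-Gamma(9.68, 40.2850).
Mode = β/(α+1) = 40.2850/10.68 = 3.7720.

3.7720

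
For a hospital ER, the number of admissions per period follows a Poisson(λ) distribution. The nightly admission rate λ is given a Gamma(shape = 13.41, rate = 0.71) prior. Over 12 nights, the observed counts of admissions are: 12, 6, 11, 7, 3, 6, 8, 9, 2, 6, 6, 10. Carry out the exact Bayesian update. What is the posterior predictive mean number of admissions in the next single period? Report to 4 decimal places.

7.8214

With a Gamma(shape α, rate β) prior, the Poisson likelihood is conjugate: the posterior is Gamma(α + ΣXᵢ, β + n).
Sum of counts S = 86 over n = 12 nights.
Posterior: Gamma(α+S, β+n) = Gamma(13.41+86, 0.71+12) = Gamma(99.41, 12.71).
The predictive distribution for one future period is NegBinom with mean α/β = 7.8214.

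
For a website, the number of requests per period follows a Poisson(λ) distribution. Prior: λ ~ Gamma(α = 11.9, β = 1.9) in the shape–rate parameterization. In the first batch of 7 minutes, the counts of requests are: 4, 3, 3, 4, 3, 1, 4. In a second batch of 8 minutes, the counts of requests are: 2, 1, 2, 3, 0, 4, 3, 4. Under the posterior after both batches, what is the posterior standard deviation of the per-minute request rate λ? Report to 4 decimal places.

With a Gamma(shape α, rate β) prior, the Poisson likelihood is conjugate: the posterior is Gamma(α + ΣXᵢ, β + n).
Batch 1: sum of counts S = 22 over n = 7 minutes.
After batch 1: Gamma(α+S, β+n) = Gamma(11.9+22, 1.9+7) = Gamma(33.9, 8.9).
Batch 2: sum of counts S = 19 over n = 8 minutes.
After batch 2: Gamma(α+S, β+n) = Gamma(33.9+19, 8.9+8) = Gamma(52.9, 16.9).
SD = √α/β = √52.9/16.9 = 0.4304.

0.4304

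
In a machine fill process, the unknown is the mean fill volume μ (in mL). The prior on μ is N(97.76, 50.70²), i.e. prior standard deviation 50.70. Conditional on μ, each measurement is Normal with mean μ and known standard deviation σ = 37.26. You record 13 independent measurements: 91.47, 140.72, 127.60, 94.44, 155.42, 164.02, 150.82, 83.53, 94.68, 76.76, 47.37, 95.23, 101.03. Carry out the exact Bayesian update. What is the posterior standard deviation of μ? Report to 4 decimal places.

10.1259

For Normal data with known variance σ², a Normal(μ₀, σ₀²) prior on μ is conjugate. Posterior precision = 1/σ₀² + n/σ²; posterior mean is the precision-weighted average of μ₀ and x̄.
σ₀² = 50.70² = 2570.49, σ² = 37.26² = 1388.3076; σ² + n·σ₀² = 1388.3076 + 13·2570.49 = 34804.6776.
Posterior precision = 1/σ₀² + n/σ² = 1/2570.49 + 13/1388.3076 = (σ² + n·σ₀²)/(σ₀²σ²) = 34804.6776/(2570.49·1388.3076); posterior variance σₙ² = σ₀²σ²/(σ² + n·σ₀²) = 2570.49·1388.3076/34804.6776 = 102.533080.
Posterior SD = √σₙ² = √(2570.49·1388.3076/34804.6776) = 10.1259.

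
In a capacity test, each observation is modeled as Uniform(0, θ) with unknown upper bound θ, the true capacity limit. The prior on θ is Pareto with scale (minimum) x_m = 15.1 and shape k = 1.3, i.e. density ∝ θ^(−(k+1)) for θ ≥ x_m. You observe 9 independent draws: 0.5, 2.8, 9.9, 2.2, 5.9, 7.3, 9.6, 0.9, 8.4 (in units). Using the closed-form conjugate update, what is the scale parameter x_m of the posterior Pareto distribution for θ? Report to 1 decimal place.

15.1

A Pareto(scale x_m, shape k) prior on the upper bound θ of Uniform(0, θ) is conjugate: posterior is Pareto(max(x_m, max xᵢ), k + n).
Sample maximum = 9.9; prior scale x_m = 15.1 → posterior scale = max = 15.1.
Posterior shape = 1.3 + 9 = 10.3.
Posterior scale x_m = 15.1.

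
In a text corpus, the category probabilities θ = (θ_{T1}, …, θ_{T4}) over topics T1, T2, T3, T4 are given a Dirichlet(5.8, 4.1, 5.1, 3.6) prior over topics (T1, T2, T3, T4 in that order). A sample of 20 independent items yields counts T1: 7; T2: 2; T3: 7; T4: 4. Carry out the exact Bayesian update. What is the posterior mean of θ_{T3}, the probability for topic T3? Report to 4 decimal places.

0.3135

The Dirichlet prior is conjugate to the Multinomial likelihood: each posterior αⱼ = prior αⱼ + observed count nⱼ.
Posterior concentration: (12.8, 6.1, 12.1, 7.6), total = 38.6.
E[θ_{T3}|data] = α_{T3}/Σα = 12.1/38.6 = 0.3135.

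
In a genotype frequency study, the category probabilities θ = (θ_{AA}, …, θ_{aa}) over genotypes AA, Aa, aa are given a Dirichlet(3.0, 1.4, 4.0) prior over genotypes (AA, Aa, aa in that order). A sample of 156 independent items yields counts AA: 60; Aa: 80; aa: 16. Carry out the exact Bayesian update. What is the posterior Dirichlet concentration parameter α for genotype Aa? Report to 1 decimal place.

The Dirichlet prior is conjugate to the Multinomial likelihood: each posterior αⱼ = prior αⱼ + observed count nⱼ.
Posterior concentration: (63.0, 81.4, 20.0), total = 164.4.
α_{Aa} = 1.4 + 80 = 81.4.

81.4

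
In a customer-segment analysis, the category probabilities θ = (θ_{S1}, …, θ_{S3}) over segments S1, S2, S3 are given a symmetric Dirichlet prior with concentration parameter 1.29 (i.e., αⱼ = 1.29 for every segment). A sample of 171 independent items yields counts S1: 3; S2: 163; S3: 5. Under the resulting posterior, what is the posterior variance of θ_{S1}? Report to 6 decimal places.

The Dirichlet prior is conjugate to the Multinomial likelihood: each posterior αⱼ = prior αⱼ + observed count nⱼ.
Posterior concentration: (4.29, 164.29, 6.29), total = 174.87.
Var[θ_j] = α_j(Σα−α_j)/((Σα)²(Σα+1)) = 4.29·170.58/(174.87²·175.87) = 0.000136.

0.000136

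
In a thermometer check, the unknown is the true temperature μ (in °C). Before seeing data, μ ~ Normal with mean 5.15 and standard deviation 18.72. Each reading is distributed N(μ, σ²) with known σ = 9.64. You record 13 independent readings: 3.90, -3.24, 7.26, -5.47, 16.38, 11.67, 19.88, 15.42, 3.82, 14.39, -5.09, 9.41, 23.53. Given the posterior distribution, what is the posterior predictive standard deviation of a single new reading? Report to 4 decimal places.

For Normal data with known variance σ², a Normal(μ₀, σ₀²) prior on μ is conjugate. Posterior precision = 1/σ₀² + n/σ²; posterior mean is the precision-weighted average of μ₀ and x̄.
σ₀² = 18.72² = 350.4384, σ² = 9.64² = 92.9296; σ² + n·σ₀² = 92.9296 + 13·350.4384 = 4648.6288.
Posterior precision = 1/σ₀² + n/σ² = 1/350.4384 + 13/92.9296 = (σ² + n·σ₀²)/(σ₀²σ²) = 4648.6288/(350.4384·92.9296); posterior variance σₙ² = σ₀²σ²/(σ² + n·σ₀²) = 350.4384·92.9296/4648.6288 = 7.005528.
Predictive variance for one new observation = σₙ² + σ² = 350.4384·92.9296/4648.6288 + 92.9296 = σ²·(σ₀² + 4648.6288)/4648.6288 = 92.9296·4999.0672/4648.6288 = 99.935128; SD = √(92.9296·4999.0672/4648.6288) = 9.9968.

9.9968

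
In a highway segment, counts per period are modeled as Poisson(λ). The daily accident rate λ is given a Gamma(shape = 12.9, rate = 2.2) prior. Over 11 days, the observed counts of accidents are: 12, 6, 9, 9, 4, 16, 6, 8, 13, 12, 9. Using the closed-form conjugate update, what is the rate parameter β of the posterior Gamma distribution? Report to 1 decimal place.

13.2

With a Gamma(shape α, rate β) prior, the Poisson likelihood is conjugate: the posterior is Gamma(α + ΣXᵢ, β + n).
Sum of counts S = 104 over n = 11 days.
Posterior: Gamma(α+S, β+n) = Gamma(12.9+104, 2.2+11) = Gamma(116.9, 13.2).
Posterior β = 13.2.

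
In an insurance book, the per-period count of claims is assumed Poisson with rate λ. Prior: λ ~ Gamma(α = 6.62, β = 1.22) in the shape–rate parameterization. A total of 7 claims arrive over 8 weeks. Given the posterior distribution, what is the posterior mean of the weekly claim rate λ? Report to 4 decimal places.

With a Gamma(shape α, rate β) prior, the Poisson likelihood is conjugate: the posterior is Gamma(α + ΣXᵢ, β + n).
Posterior: Gamma(α+S, β+n) = Gamma(6.62+7, 1.22+8) = Gamma(13.62, 9.22).
Posterior mean = α/β = 13.62/9.22 = 1.4772.

1.4772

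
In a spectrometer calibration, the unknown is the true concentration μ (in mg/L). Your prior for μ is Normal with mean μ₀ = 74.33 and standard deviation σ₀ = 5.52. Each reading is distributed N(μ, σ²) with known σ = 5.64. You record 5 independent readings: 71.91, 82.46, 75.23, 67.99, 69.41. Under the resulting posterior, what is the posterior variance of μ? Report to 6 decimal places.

5.263047

For Normal data with known variance σ², a Normal(μ₀, σ₀²) prior on μ is conjugate. Posterior precision = 1/σ₀² + n/σ²; posterior mean is the precision-weighted average of μ₀ and x̄.
σ₀² = 5.52² = 30.4704, σ² = 5.64² = 31.8096; σ² + n·σ₀² = 31.8096 + 5·30.4704 = 184.1616.
Posterior precision = 1/σ₀² + n/σ² = 1/30.4704 + 5/31.8096 = (σ² + n·σ₀²)/(σ₀²σ²) = 184.1616/(30.4704·31.8096); posterior variance σₙ² = σ₀²σ²/(σ² + n·σ₀²) = 30.4704·31.8096/184.1616 = 5.263047.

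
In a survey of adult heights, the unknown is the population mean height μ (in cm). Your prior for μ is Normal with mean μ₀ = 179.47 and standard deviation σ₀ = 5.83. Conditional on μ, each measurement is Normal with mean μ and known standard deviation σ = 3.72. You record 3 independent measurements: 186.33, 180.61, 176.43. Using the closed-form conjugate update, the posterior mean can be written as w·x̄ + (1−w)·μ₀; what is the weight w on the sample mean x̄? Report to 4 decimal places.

For Normal data with known variance σ², a Normal(μ₀, σ₀²) prior on μ is conjugate. Posterior precision = 1/σ₀² + n/σ²; posterior mean is the precision-weighted average of μ₀ and x̄.
σ₀² = 5.83² = 33.9889, σ² = 3.72² = 13.8384. Prior precision 1/σ₀² = 1/33.9889; data precision n/σ² = 3/13.8384.
w = (n/σ²)/(1/σ₀² + n/σ²) = n·σ₀²/(σ² + n·σ₀²) = 3·33.9889/(13.8384 + 3·33.9889) = 101.9667/115.8051 = 0.8805.

0.8805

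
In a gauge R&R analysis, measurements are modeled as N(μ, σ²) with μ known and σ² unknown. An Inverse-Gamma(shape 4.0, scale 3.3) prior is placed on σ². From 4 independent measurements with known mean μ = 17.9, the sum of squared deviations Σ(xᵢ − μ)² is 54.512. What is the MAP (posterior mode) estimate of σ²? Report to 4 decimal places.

With known mean μ and an Inverse-Gamma(α, β) prior on σ², the Normal likelihood is conjugate: posterior is Inv-Gamma(α + n/2, β + Σ(xᵢ−μ)²/2).
Posterior: Inv-Gamma(4.0 + 4/2, 3.3 + 54.512/2) = Inv-Gamma(6.00, 30.5560).
Mode = β/(α+1) = 30.5560/7.00 = 4.3651.

4.3651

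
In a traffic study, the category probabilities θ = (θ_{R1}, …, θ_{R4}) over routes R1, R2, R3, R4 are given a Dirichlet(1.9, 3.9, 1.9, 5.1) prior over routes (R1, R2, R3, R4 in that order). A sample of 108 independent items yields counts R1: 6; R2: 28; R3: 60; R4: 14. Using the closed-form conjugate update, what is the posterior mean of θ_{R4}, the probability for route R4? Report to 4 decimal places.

0.1581

The Dirichlet prior is conjugate to the Multinomial likelihood: each posterior αⱼ = prior αⱼ + observed count nⱼ.
Posterior concentration: (7.9, 31.9, 61.9, 19.1), total = 120.8.
E[θ_{R4}|data] = α_{R4}/Σα = 19.1/120.8 = 0.1581.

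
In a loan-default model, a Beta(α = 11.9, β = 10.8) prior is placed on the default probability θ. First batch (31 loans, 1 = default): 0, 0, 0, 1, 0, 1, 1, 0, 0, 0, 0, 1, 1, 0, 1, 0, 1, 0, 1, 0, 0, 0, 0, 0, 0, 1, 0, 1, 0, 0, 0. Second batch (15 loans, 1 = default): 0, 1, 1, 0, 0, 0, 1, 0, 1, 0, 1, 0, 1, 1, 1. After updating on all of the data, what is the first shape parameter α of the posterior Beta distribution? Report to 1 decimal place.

29.9

The Beta prior is conjugate to a Binomial/Bernoulli likelihood; the update adds successes to α and failures to β.
After batch 1: Beta(11.9+10, 10.8+21) = Beta(21.9, 31.8).
After batch 2: Beta(21.9+8, 31.8+7) = Beta(29.9, 38.8).
Posterior α = 29.9.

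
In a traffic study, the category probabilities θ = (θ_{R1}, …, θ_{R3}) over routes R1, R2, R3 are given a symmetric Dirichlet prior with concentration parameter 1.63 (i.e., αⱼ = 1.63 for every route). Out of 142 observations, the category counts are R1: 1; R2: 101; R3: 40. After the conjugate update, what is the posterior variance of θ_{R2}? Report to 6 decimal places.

The Dirichlet prior is conjugate to the Multinomial likelihood: each posterior αⱼ = prior αⱼ + observed count nⱼ.
Posterior concentration: (2.63, 102.63, 41.63), total = 146.89.
Var[θ_j] = α_j(Σα−α_j)/((Σα)²(Σα+1)) = 102.63·44.26/(146.89²·147.89) = 0.001424.

0.001424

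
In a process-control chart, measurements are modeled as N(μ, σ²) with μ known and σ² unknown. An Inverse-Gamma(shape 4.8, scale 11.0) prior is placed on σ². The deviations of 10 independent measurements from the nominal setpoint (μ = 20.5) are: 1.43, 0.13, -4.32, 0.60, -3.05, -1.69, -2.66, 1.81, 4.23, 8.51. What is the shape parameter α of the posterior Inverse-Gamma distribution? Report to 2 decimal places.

9.80

With known mean μ and an Inverse-Gamma(α, β) prior on σ², the Normal likelihood is conjugate: posterior is Inv-Gamma(α + n/2, β + Σ(xᵢ−μ)²/2).
Σ(xᵢ−μ)² = (1.43)² + (0.13)² + (-4.32)² + (0.60)² + (-3.05)² + (-1.69)² + (-2.66)² + (1.81)² + (4.23)² + (8.51)² = 133.9075.
Posterior: Inv-Gamma(4.8 + 10/2, 11.0 + 133.9075/2) = Inv-Gamma(9.80, 77.95375).
Posterior α = 9.80.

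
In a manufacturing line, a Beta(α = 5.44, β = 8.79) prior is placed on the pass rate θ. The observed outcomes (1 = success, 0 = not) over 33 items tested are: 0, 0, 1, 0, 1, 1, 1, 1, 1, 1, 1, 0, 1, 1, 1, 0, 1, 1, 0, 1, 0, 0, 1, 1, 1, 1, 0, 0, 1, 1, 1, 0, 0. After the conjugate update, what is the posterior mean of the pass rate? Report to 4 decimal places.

0.5598

The Beta prior is conjugate to a Binomial/Bernoulli likelihood; the update adds successes to α and failures to β.
Posterior: Beta(α+k, β+n−k) = Beta(5.44+21, 8.79+12) = Beta(26.44, 20.79).
Posterior mean = α/(α+β) = 26.44/47.23 = 0.5598.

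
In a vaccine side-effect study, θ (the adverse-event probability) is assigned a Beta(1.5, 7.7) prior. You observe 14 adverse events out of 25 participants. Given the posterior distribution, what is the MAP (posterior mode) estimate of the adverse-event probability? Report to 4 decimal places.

The Beta prior is conjugate to a Binomial/Bernoulli likelihood; the update adds successes to α and failures to β.
Posterior: Beta(α+k, β+n−k) = Beta(1.5+14, 7.7+11) = Beta(15.5, 18.7).
Mode of Beta(a,b) for a,b>1 is (a−1)/(a+b−2) = 14.5/32.2 = 0.4503.

0.4503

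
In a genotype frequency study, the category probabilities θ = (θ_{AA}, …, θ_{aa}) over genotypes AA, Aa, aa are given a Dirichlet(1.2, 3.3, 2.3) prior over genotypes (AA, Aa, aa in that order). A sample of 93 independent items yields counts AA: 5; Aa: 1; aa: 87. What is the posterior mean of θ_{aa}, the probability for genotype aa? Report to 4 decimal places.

The Dirichlet prior is conjugate to the Multinomial likelihood: each posterior αⱼ = prior αⱼ + observed count nⱼ.
Posterior concentration: (6.2, 4.3, 89.3), total = 99.8.
E[θ_{aa}|data] = α_{aa}/Σα = 89.3/99.8 = 0.8948.

0.8948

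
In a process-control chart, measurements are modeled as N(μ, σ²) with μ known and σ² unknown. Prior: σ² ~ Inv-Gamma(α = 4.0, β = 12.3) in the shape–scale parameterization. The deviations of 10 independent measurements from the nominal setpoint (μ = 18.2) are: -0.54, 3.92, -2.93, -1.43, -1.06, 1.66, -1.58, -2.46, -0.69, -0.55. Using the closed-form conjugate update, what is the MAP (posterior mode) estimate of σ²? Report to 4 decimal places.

3.2047

With known mean μ and an Inverse-Gamma(α, β) prior on σ², the Normal likelihood is conjugate: posterior is Inv-Gamma(α + n/2, β + Σ(xᵢ−μ)²/2).
Σ(xᵢ−μ)² = (-0.54)² + (3.92)² + (-2.93)² + (-1.43)² + (-1.06)² + (1.66)² + (-1.58)² + (-2.46)² + (-0.69)² + (-0.55)² = 39.4936.
Posterior: Inv-Gamma(4.0 + 10/2, 12.3 + 39.4936/2) = Inv-Gamma(9.00, 32.04680).
Mode = β/(α+1) = 32.04680/10.00 = 3.2047.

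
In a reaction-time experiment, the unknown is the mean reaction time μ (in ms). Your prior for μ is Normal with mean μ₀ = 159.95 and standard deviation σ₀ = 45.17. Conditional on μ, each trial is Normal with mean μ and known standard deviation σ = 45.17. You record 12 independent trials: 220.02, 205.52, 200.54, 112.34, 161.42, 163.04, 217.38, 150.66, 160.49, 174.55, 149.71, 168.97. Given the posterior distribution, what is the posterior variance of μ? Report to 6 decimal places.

156.948377

For Normal data with known variance σ², a Normal(μ₀, σ₀²) prior on μ is conjugate. Posterior precision = 1/σ₀² + n/σ²; posterior mean is the precision-weighted average of μ₀ and x̄.
σ₀² = 45.17² = 2040.3289, σ² = 45.17² = 2040.3289; σ² + n·σ₀² = 2040.3289 + 12·2040.3289 = 26524.2757.
Posterior precision = 1/σ₀² + n/σ² = 1/2040.3289 + 12/2040.3289 = (σ² + n·σ₀²)/(σ₀²σ²) = 26524.2757/(2040.3289·2040.3289); posterior variance σₙ² = σ₀²σ²/(σ² + n·σ₀²) = 2040.3289·2040.3289/26524.2757 = 156.948377.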